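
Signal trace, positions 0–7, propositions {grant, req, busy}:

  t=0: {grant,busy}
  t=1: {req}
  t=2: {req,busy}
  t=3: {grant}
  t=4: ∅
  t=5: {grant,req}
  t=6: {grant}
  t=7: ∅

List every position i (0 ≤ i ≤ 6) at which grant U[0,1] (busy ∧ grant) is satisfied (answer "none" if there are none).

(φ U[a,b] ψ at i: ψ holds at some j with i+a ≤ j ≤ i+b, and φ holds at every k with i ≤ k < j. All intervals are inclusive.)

Evaluate at each i in [0,6]:
  i=0: ✓ (rhs at j=0)
  i=1: ✗ (no rhs in [1,2])
  i=2: ✗ (no rhs in [2,3])
  i=3: ✗ (no rhs in [3,4])
  i=4: ✗ (no rhs in [4,5])
  i=5: ✗ (no rhs in [5,6])
  i=6: ✗ (no rhs in [6,7])

0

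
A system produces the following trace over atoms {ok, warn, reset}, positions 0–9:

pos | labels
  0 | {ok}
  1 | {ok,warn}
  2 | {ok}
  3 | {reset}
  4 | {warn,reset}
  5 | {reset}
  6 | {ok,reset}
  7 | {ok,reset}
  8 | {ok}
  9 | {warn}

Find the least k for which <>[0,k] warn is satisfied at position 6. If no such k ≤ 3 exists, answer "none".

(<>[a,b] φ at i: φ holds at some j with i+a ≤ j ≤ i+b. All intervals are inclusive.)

Scan j = 6,7,… for warn:
  j=6: fails
  j=7: fails
  j=8: fails
  j=9: holds
First hit at j=9, so smallest k = 9-6 = 3.

3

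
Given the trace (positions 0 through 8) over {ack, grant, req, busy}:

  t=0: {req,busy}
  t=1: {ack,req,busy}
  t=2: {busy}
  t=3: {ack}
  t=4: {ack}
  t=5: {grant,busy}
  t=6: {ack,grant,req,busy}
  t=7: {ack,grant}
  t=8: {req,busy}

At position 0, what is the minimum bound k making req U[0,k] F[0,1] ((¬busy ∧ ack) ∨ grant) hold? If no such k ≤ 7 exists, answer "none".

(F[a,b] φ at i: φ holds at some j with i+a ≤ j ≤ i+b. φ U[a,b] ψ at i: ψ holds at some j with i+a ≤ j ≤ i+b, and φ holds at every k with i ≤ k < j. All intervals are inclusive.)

Need earliest j ≥ 0 with F[0,1] ((¬busy ∧ ack) ∨ grant), and req at every k in [0,j-1].
  j=0: rhs fails.
  j=1: rhs fails.
  j=2: rhs holds; lhs holds on [0,1]. k = 2.

2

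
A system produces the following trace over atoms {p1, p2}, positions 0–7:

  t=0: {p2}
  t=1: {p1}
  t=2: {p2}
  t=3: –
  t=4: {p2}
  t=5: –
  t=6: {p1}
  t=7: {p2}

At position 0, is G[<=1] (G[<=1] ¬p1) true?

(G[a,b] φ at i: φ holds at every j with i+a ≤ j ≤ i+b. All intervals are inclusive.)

Check G[<=1] ¬p1 at every j in [0,1]:
  j=0: fails at 1
  j=1: fails at 1
Fails at j=0 → formula fails.

False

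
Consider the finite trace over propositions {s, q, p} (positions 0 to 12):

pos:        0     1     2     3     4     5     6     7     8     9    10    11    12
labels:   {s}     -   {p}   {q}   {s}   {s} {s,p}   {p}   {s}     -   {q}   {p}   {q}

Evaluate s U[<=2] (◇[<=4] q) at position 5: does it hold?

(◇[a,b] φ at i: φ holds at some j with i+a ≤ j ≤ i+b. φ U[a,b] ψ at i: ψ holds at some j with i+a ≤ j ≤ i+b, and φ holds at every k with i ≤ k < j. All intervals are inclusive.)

Need some j in [5,7] with ◇[<=4] q, and s at every k in [5,j-1].
  j=5: ◇[<=4] q — fails (none in [5,9]).
  j=6: ◇[<=4] q holds; s holds at every k in [5,5] → satisfied.

True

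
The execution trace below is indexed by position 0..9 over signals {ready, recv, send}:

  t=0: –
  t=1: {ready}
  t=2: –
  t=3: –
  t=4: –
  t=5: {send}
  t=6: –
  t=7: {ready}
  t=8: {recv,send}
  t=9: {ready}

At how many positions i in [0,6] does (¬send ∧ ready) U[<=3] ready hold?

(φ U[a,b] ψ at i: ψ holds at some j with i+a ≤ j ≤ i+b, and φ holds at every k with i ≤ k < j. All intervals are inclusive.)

Evaluate at each i in [0,6]:
  i=0: ✗ (lhs fails at k=0 before rhs at j=1)
  i=1: ✓ (rhs at j=1)
  i=2: ✗ (no rhs in [2,5])
  i=3: ✗ (no rhs in [3,6])
  i=4: ✗ (lhs fails at k=4 before rhs at j=7)
  i=5: ✗ (lhs fails at k=5 before rhs at j=7)
  i=6: ✗ (lhs fails at k=6 before rhs at j=7)
Positions where it holds: {1} → 1.

1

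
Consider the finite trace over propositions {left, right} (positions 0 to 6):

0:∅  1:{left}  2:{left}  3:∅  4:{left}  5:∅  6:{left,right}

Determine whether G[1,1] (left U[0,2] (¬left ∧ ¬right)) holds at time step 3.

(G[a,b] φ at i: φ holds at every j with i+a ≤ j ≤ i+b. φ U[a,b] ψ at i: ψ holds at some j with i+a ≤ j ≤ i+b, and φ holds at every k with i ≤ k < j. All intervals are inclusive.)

Holds

Check (left U[0,2] (¬left ∧ ¬right)) at every j in [4,4]:
  j=4: holds
All positions satisfy it → formula holds.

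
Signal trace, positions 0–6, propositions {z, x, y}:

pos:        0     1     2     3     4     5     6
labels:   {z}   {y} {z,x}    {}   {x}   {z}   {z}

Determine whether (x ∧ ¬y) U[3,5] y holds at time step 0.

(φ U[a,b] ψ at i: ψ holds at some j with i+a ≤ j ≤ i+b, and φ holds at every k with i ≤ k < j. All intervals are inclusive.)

Does not hold

Need some j in [3,5] with y, and (x ∧ ¬y) at every k in [0,j-1].
  j=3: y false.
  j=4: y false.
  j=5: y false.
No j in the window works → until fails.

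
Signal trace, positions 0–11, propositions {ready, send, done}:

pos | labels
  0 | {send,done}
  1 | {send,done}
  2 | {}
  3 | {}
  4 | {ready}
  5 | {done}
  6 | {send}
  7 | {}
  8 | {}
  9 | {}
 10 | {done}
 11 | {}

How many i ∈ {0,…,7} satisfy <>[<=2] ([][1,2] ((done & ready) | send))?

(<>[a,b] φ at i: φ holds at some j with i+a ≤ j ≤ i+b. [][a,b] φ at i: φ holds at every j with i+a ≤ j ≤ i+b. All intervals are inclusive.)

0

Evaluate at each i in [0,7]:
  i=0: ✗ (none in [0,2])
  i=1: ✗ (none in [1,3])
  i=2: ✗ (none in [2,4])
  i=3: ✗ (none in [3,5])
  i=4: ✗ (none in [4,6])
  i=5: ✗ (none in [5,7])
  i=6: ✗ (none in [6,8])
  i=7: ✗ (none in [7,9])
Positions where it holds: {} → 0.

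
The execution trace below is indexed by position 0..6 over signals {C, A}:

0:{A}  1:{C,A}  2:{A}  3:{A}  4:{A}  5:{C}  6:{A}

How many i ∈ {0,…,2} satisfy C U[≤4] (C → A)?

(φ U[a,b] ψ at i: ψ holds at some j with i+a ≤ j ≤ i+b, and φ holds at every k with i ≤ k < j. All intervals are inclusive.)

Evaluate at each i in [0,2]:
  i=0: ✓ (rhs at j=0)
  i=1: ✓ (rhs at j=1)
  i=2: ✓ (rhs at j=2)
Positions where it holds: {0, 1, 2} → 3.

3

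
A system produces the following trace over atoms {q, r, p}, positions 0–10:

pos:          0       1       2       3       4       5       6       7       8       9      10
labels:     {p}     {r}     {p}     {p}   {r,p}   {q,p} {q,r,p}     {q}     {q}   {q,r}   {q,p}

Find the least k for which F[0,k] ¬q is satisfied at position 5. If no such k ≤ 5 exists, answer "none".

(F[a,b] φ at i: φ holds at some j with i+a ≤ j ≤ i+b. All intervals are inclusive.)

none

Scan j = 5,6,… for ¬q:
  j=5: fails
  j=6: fails
  j=7: fails
  j=8: fails
  j=9: fails
  j=10: fails
No j in [5,10] satisfies it → none.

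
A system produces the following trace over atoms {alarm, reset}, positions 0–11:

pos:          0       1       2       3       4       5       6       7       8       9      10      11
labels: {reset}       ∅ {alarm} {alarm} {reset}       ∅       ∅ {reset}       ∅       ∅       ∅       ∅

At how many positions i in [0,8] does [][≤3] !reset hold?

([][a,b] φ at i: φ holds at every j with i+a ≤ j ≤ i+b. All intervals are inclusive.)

Evaluate at each i in [0,8]:
  i=0: ✗ (fails at j=0)
  i=1: ✗ (fails at j=4)
  i=2: ✗ (fails at j=4)
  i=3: ✗ (fails at j=4)
  i=4: ✗ (fails at j=4)
  i=5: ✗ (fails at j=7)
  i=6: ✗ (fails at j=7)
  i=7: ✗ (fails at j=7)
  i=8: ✓ (all of [8,11])
Positions where it holds: {8} → 1.

1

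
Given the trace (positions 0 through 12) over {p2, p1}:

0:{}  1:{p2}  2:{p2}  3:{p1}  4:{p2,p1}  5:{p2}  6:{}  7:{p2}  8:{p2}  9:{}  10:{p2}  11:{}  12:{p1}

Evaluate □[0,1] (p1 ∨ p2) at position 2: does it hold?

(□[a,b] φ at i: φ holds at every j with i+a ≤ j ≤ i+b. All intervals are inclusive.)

True

Check (p1 ∨ p2) at every j in [2,3]:
  j=2: true
  j=3: true
All positions satisfy it → formula holds.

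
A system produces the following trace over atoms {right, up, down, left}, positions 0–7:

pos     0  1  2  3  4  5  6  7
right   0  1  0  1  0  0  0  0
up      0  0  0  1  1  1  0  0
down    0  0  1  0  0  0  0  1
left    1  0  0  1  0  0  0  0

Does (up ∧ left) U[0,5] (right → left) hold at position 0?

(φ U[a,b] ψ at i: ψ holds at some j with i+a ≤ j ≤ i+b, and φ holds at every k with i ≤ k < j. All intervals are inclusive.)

Yes

Need some j in [0,5] with (right → left), and (up ∧ left) at every k in [0,j-1].
  j=0: (right → left) holds; no prefix to check → satisfied.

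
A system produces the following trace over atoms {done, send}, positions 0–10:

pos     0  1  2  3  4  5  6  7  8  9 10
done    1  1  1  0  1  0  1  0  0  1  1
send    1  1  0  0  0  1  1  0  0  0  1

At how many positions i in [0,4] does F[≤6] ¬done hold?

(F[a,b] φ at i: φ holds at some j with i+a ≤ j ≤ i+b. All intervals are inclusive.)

Evaluate at each i in [0,4]:
  i=0: ✓ (witness j=3)
  i=1: ✓ (witness j=3)
  i=2: ✓ (witness j=3)
  i=3: ✓ (witness j=3)
  i=4: ✓ (witness j=5)
Positions where it holds: {0, 1, 2, 3, 4} → 5.

5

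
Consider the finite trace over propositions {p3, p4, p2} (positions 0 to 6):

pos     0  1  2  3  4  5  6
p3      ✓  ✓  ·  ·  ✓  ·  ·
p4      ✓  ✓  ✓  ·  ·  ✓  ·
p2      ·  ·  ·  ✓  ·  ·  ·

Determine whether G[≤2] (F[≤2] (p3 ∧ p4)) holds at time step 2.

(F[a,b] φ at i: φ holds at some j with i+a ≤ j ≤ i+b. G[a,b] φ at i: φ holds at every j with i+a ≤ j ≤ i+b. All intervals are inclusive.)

Check F[≤2] (p3 ∧ p4) at every j in [2,4]:
  j=2: fails (none in [2,4])
  j=3: fails (none in [3,5])
  j=4: fails (none in [4,6])
Fails at j=2 → formula fails.

No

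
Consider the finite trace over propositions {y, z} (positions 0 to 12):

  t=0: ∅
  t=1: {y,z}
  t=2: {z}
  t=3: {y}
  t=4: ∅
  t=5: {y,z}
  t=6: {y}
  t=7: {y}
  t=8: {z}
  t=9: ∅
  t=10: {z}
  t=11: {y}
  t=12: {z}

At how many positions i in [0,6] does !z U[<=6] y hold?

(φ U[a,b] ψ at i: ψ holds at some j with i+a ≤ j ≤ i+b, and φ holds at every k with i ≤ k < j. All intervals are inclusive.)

Evaluate at each i in [0,6]:
  i=0: ✓ (rhs at j=1; lhs holds on [0,0])
  i=1: ✓ (rhs at j=1)
  i=2: ✗ (lhs fails at k=2 before rhs at j=3)
  i=3: ✓ (rhs at j=3)
  i=4: ✓ (rhs at j=5; lhs holds on [4,4])
  i=5: ✓ (rhs at j=5)
  i=6: ✓ (rhs at j=6)
Positions where it holds: {0, 1, 3, 4, 5, 6} → 6.

6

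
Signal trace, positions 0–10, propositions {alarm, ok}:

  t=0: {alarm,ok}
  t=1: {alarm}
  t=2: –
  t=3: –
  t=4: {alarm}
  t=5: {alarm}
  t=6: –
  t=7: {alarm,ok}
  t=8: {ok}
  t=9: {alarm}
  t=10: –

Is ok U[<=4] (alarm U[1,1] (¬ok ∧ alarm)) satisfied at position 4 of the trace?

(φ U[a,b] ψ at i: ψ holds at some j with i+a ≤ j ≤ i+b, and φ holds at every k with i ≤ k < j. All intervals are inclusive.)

True

Need some j in [4,8] with (alarm U[1,1] (¬ok ∧ alarm)), and ok at every k in [4,j-1].
  j=4: (alarm U[1,1] (¬ok ∧ alarm)) holds; no prefix to check → satisfied.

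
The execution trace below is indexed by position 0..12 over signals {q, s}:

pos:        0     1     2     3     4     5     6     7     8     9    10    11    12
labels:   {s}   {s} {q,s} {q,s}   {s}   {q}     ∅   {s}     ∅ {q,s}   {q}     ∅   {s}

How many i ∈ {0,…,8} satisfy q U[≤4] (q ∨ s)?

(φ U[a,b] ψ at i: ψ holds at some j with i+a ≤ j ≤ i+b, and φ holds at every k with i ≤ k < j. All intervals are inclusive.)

7

Evaluate at each i in [0,8]:
  i=0: ✓ (rhs at j=0)
  i=1: ✓ (rhs at j=1)
  i=2: ✓ (rhs at j=2)
  i=3: ✓ (rhs at j=3)
  i=4: ✓ (rhs at j=4)
  i=5: ✓ (rhs at j=5)
  i=6: ✗ (lhs fails at k=6 before rhs at j=7)
  i=7: ✓ (rhs at j=7)
  i=8: ✗ (lhs fails at k=8 before rhs at j=9)
Positions where it holds: {0, 1, 2, 3, 4, 5, 7} → 7.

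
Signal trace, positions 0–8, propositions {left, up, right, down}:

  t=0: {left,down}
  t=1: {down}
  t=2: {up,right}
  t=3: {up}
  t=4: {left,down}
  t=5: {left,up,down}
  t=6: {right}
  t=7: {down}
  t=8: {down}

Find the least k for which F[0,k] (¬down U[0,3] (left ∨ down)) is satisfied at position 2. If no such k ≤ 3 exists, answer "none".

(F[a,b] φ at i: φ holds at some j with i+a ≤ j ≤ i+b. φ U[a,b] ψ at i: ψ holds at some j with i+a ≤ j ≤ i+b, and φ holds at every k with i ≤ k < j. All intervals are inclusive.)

0

Scan j = 2,3,… for (¬down U[0,3] (left ∨ down)):
  j=2: holds
First hit at j=2, so smallest k = 2-2 = 0.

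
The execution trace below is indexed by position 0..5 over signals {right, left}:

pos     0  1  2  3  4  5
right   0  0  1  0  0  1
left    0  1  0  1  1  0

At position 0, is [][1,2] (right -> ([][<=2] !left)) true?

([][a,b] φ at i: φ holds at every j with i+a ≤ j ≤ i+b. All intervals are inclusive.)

No

Check (right -> ([][<=2] !left)) at every j in [1,2]:
  j=1: antecedent false → ✓
  j=2: antecedent true; consequent fails at 3 → ✗
Fails at j=2 → formula fails.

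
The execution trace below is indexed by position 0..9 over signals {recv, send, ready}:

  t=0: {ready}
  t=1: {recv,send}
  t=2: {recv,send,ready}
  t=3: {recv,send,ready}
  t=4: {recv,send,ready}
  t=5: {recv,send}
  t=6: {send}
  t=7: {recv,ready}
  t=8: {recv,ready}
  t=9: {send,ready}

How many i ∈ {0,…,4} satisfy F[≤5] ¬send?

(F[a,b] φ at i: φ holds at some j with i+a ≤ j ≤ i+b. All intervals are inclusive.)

Evaluate at each i in [0,4]:
  i=0: ✓ (witness j=0)
  i=1: ✗ (none in [1,6])
  i=2: ✓ (witness j=7)
  i=3: ✓ (witness j=7)
  i=4: ✓ (witness j=7)
Positions where it holds: {0, 2, 3, 4} → 4.

4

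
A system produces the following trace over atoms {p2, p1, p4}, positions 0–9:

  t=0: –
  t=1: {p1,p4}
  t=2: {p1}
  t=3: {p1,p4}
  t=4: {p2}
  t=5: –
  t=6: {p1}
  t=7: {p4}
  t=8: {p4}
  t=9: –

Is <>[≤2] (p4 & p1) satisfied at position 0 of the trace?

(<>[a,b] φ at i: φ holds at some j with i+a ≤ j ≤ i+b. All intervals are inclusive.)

Check (p4 & p1) at each j in [0,2]:
  j=0: false
  j=1: true
  j=2: false
Found at j=1 → formula holds.

True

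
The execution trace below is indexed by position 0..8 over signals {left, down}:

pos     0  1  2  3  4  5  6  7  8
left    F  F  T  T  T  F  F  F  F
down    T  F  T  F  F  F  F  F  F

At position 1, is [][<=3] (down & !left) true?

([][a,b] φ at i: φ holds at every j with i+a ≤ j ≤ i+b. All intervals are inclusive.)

Check (down & !left) at every j in [1,4]:
  j=1: false
  j=2: false
  j=3: false
  j=4: false
Fails at j=1 → formula fails.

False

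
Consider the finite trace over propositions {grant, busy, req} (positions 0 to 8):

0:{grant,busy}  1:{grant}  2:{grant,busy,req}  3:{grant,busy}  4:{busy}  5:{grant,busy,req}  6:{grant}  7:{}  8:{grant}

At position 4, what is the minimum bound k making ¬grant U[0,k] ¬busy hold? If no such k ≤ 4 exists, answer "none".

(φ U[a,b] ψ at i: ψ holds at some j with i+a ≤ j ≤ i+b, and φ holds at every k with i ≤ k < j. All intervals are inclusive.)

none

Need earliest j ≥ 4 with ¬busy, and ¬grant at every k in [4,j-1].
  j=4: rhs fails.
  j=5: rhs fails.
  j=6: rhs holds but lhs fails at k=5.
  j=7: rhs holds but lhs fails at k=5.
  j=8: rhs holds but lhs fails at k=5.
No witness within the range → none.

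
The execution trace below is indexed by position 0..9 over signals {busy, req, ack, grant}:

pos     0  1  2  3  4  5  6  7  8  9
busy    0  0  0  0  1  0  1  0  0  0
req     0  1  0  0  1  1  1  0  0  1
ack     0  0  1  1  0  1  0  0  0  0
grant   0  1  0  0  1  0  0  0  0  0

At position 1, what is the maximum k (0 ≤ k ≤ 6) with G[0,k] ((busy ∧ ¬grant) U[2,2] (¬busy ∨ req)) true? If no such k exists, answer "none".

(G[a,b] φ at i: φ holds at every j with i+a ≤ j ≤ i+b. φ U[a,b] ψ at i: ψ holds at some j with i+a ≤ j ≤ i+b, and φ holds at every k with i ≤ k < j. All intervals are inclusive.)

none

((busy ∧ ¬grant) U[2,2] (¬busy ∨ req)) must hold from j=1 onward; find where it first fails.
  j=1: fails → no k works.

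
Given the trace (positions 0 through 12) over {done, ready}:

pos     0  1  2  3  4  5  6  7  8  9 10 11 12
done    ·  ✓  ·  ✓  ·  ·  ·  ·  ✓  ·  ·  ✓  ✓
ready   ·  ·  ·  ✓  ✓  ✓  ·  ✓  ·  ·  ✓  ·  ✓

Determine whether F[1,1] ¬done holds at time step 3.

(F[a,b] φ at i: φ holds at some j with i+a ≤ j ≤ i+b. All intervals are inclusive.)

Holds

Check ¬done at each j in [4,4]:
  j=4: true
Found at j=4 → formula holds.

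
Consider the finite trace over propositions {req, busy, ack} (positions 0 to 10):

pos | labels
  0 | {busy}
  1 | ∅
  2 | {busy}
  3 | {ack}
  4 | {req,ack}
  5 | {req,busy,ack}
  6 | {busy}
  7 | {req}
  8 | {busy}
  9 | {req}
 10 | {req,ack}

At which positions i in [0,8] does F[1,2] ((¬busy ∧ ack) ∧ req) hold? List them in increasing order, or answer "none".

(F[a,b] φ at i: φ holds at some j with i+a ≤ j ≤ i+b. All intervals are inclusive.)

2, 3, 8

Evaluate at each i in [0,8]:
  i=0: ✗ (none in [1,2])
  i=1: ✗ (none in [2,3])
  i=2: ✓ (witness j=4)
  i=3: ✓ (witness j=4)
  i=4: ✗ (none in [5,6])
  i=5: ✗ (none in [6,7])
  i=6: ✗ (none in [7,8])
  i=7: ✗ (none in [8,9])
  i=8: ✓ (witness j=10)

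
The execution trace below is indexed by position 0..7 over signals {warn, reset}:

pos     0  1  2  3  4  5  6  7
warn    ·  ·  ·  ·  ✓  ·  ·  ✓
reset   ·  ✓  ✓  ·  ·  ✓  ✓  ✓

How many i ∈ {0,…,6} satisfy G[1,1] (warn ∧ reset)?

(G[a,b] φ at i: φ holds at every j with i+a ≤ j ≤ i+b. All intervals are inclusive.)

1

Evaluate at each i in [0,6]:
  i=0: ✗ (fails at j=1)
  i=1: ✗ (fails at j=2)
  i=2: ✗ (fails at j=3)
  i=3: ✗ (fails at j=4)
  i=4: ✗ (fails at j=5)
  i=5: ✗ (fails at j=6)
  i=6: ✓ (all of [7,7])
Positions where it holds: {6} → 1.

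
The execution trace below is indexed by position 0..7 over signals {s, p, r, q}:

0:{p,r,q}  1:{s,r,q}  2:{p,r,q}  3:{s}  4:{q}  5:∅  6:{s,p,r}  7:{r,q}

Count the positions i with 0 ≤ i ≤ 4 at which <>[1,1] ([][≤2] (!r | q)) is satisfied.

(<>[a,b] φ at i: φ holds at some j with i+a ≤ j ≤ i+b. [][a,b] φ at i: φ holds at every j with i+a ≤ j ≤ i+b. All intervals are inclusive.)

3

Evaluate at each i in [0,4]:
  i=0: ✓ (witness j=1)
  i=1: ✓ (witness j=2)
  i=2: ✓ (witness j=3)
  i=3: ✗ (none in [4,4])
  i=4: ✗ (none in [5,5])
Positions where it holds: {0, 1, 2} → 3.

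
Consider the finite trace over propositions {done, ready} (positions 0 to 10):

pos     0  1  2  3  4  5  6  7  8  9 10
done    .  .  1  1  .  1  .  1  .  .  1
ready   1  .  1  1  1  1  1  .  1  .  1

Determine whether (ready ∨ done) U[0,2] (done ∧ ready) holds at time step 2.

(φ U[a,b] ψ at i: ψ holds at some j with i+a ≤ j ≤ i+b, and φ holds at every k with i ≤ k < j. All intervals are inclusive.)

Need some j in [2,4] with (done ∧ ready), and (ready ∨ done) at every k in [2,j-1].
  j=2: (done ∧ ready) holds; no prefix to check → satisfied.

True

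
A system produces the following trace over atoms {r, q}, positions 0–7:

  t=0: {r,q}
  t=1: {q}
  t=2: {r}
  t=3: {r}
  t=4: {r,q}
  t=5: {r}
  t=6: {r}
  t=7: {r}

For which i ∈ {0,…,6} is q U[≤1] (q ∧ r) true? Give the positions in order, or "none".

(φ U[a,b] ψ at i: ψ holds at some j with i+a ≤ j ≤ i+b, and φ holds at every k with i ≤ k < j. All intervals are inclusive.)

Evaluate at each i in [0,6]:
  i=0: ✓ (rhs at j=0)
  i=1: ✗ (no rhs in [1,2])
  i=2: ✗ (no rhs in [2,3])
  i=3: ✗ (lhs fails at k=3 before rhs at j=4)
  i=4: ✓ (rhs at j=4)
  i=5: ✗ (no rhs in [5,6])
  i=6: ✗ (no rhs in [6,7])

0, 4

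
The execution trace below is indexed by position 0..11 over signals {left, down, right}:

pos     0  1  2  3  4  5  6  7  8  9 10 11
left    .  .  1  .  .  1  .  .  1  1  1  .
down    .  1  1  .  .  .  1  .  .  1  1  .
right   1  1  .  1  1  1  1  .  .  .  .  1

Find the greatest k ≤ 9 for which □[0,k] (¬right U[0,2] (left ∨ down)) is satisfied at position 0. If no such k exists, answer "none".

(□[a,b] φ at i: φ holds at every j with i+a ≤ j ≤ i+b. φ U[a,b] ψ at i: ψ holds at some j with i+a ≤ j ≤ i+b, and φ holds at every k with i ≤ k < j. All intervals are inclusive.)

(¬right U[0,2] (left ∨ down)) must hold from j=0 onward; find where it first fails.
  j=0: fails → no k works.

none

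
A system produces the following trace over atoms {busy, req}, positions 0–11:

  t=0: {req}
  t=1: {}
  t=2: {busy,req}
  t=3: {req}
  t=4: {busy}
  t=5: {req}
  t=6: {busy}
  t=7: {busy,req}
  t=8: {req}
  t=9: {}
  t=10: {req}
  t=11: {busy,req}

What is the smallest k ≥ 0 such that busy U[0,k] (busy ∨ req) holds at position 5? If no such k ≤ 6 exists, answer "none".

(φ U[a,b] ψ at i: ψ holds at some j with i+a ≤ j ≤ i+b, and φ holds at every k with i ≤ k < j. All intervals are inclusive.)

0

Need earliest j ≥ 5 with (busy ∨ req), and busy at every k in [5,j-1].
  j=5: rhs holds (empty prefix). k = 0.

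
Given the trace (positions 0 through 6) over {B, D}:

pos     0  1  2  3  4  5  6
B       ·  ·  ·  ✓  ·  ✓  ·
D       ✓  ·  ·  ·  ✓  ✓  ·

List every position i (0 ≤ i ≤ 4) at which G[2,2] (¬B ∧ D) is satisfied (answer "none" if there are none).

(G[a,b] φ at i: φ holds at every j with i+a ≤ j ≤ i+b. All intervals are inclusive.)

2

Evaluate at each i in [0,4]:
  i=0: ✗ (fails at j=2)
  i=1: ✗ (fails at j=3)
  i=2: ✓ (all of [4,4])
  i=3: ✗ (fails at j=5)
  i=4: ✗ (fails at j=6)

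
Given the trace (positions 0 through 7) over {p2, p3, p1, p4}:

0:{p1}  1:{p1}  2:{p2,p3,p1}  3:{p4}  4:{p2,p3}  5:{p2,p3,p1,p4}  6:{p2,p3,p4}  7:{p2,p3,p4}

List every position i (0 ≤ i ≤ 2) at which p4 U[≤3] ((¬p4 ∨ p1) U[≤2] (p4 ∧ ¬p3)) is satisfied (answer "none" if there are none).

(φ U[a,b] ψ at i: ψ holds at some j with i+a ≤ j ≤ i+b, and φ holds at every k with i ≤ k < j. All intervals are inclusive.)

Evaluate at each i in [0,2]:
  i=0: ✗ (lhs fails at k=0 before rhs at j=1)
  i=1: ✓ (rhs at j=1)
  i=2: ✓ (rhs at j=2)

1, 2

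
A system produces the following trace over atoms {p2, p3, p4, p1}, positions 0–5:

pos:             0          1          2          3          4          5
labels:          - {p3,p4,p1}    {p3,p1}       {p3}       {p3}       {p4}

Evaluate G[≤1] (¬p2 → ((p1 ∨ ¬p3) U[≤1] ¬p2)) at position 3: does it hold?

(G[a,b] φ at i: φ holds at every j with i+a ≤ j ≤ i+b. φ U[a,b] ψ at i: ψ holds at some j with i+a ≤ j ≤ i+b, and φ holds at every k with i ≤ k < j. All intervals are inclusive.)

Check (¬p2 → ((p1 ∨ ¬p3) U[≤1] ¬p2)) at every j in [3,4]:
  j=3: antecedent true; consequent holds → ✓
  j=4: antecedent true; consequent holds → ✓
All positions satisfy it → formula holds.

True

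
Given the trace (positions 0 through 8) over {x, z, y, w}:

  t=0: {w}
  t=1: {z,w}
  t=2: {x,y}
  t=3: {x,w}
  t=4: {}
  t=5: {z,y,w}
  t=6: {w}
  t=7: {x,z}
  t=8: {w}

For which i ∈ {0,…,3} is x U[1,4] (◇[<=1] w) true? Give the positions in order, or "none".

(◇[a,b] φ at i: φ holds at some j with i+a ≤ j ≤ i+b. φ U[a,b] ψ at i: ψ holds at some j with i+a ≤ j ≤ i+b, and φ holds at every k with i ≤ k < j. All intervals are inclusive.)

2, 3

Evaluate at each i in [0,3]:
  i=0: ✗ (lhs fails at k=0 before rhs at j=1)
  i=1: ✗ (lhs fails at k=1 before rhs at j=2)
  i=2: ✓ (rhs at j=3; lhs holds on [2,2])
  i=3: ✓ (rhs at j=4; lhs holds on [3,3])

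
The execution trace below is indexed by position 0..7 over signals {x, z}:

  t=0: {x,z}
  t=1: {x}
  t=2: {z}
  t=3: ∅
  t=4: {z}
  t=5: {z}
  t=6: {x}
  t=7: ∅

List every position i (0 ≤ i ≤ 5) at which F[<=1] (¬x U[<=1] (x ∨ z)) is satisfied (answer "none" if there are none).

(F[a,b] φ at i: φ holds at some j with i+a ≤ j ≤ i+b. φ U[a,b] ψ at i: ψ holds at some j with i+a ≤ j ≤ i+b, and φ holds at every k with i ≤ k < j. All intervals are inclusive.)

Evaluate at each i in [0,5]:
  i=0: ✓ (witness j=0)
  i=1: ✓ (witness j=1)
  i=2: ✓ (witness j=2)
  i=3: ✓ (witness j=3)
  i=4: ✓ (witness j=4)
  i=5: ✓ (witness j=5)

0, 1, 2, 3, 4, 5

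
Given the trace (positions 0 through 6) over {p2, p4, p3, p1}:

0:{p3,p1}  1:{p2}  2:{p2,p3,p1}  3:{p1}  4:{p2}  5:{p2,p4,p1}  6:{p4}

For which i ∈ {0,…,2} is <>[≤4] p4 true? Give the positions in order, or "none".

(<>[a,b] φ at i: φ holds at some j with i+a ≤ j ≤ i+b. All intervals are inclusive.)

1, 2

Evaluate at each i in [0,2]:
  i=0: ✗ (none in [0,4])
  i=1: ✓ (witness j=5)
  i=2: ✓ (witness j=5)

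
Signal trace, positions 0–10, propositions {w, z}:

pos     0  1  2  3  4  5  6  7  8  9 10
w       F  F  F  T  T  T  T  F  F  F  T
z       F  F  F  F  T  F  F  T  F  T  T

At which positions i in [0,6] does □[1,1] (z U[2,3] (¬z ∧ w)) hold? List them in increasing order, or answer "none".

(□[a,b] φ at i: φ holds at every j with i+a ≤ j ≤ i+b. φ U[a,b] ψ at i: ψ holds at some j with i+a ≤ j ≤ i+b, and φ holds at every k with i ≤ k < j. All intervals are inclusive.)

Evaluate at each i in [0,6]:
  i=0: ✗ (fails at j=1)
  i=1: ✗ (fails at j=2)
  i=2: ✗ (fails at j=3)
  i=3: ✗ (fails at j=4)
  i=4: ✗ (fails at j=5)
  i=5: ✗ (fails at j=6)
  i=6: ✗ (fails at j=7)

none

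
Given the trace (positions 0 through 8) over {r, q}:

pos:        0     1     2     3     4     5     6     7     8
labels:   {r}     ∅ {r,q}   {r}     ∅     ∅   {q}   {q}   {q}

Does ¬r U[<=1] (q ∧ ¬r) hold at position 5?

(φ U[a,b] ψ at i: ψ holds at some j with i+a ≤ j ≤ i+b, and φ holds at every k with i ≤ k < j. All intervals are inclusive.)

True

Need some j in [5,6] with (q ∧ ¬r), and ¬r at every k in [5,j-1].
  j=5: (q ∧ ¬r) false.
  j=6: (q ∧ ¬r) holds; ¬r holds at every k in [5,5] → satisfied.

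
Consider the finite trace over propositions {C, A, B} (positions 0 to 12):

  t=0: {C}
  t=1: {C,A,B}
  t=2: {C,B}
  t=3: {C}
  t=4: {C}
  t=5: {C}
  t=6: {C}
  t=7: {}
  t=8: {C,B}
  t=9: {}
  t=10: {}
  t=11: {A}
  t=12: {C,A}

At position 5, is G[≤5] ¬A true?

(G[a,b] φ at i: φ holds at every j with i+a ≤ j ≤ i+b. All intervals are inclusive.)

Check ¬A at every j in [5,10]:
  j=5: true
  j=6: true
  j=7: true
  j=8: true
  j=9: true
  j=10: true
All positions satisfy it → formula holds.

Yes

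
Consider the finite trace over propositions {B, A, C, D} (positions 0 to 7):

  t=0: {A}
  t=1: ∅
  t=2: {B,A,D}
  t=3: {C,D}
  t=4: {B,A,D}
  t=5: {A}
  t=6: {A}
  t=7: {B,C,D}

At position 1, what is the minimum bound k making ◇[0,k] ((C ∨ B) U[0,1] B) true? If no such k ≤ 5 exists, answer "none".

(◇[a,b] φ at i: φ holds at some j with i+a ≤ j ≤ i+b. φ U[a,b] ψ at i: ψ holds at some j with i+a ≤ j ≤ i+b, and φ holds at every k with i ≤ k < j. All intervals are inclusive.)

1

Scan j = 1,2,… for ((C ∨ B) U[0,1] B):
  j=1: fails
  j=2: holds
First hit at j=2, so smallest k = 2-1 = 1.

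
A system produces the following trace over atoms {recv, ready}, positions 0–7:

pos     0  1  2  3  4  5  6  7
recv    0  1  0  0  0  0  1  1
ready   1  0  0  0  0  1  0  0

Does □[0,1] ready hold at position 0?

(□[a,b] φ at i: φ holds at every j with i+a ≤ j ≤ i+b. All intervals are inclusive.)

Does not hold

Check ready at every j in [0,1]:
  j=0: true
  j=1: false
Fails at j=1 → formula fails.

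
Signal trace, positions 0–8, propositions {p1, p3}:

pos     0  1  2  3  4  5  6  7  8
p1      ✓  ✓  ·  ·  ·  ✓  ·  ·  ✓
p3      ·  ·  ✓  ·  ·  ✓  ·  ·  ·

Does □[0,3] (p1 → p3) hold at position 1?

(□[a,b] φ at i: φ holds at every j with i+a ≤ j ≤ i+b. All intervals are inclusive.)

Check (p1 → p3) at every j in [1,4]:
  j=1: antecedent true; consequent false → ✗
  j=2: antecedent false → ✓
  j=3: antecedent false → ✓
  j=4: antecedent false → ✓
Fails at j=1 → formula fails.

Does not hold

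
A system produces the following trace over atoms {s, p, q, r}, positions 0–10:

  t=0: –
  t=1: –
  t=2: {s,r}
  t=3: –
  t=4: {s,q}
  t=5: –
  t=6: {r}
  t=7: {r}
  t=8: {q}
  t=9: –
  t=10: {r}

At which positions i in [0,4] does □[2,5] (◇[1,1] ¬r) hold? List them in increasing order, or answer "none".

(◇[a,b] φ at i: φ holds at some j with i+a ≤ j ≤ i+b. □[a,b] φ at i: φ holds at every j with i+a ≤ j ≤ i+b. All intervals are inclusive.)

none

Evaluate at each i in [0,4]:
  i=0: ✗ (fails at j=5)
  i=1: ✗ (fails at j=5)
  i=2: ✗ (fails at j=5)
  i=3: ✗ (fails at j=5)
  i=4: ✗ (fails at j=6)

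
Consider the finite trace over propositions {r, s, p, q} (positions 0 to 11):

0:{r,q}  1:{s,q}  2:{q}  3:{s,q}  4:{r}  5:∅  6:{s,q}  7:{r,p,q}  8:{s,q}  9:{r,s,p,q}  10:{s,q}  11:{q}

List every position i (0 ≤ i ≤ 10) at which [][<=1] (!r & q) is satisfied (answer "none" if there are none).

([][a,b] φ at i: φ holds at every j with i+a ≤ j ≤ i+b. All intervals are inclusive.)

Evaluate at each i in [0,10]:
  i=0: ✗ (fails at j=0)
  i=1: ✓ (all of [1,2])
  i=2: ✓ (all of [2,3])
  i=3: ✗ (fails at j=4)
  i=4: ✗ (fails at j=4)
  i=5: ✗ (fails at j=5)
  i=6: ✗ (fails at j=7)
  i=7: ✗ (fails at j=7)
  i=8: ✗ (fails at j=9)
  i=9: ✗ (fails at j=9)
  i=10: ✓ (all of [10,11])

1, 2, 10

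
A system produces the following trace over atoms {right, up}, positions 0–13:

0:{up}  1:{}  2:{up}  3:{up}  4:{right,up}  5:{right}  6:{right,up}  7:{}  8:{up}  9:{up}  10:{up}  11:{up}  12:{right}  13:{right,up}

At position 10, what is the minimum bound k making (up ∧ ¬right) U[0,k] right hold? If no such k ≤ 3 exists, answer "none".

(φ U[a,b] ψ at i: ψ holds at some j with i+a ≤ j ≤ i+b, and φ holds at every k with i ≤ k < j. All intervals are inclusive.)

2

Need earliest j ≥ 10 with right, and (up ∧ ¬right) at every k in [10,j-1].
  j=10: rhs fails.
  j=11: rhs fails.
  j=12: rhs holds; lhs holds on [10,11]. k = 2.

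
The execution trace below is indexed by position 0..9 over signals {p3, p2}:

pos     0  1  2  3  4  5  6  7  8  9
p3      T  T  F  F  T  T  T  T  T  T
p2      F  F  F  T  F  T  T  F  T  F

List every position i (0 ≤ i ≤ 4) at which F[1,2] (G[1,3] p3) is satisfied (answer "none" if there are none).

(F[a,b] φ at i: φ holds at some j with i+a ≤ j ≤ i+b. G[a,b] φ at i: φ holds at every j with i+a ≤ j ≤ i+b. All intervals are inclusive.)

1, 2, 3, 4

Evaluate at each i in [0,4]:
  i=0: ✗ (none in [1,2])
  i=1: ✓ (witness j=3)
  i=2: ✓ (witness j=3)
  i=3: ✓ (witness j=4)
  i=4: ✓ (witness j=5)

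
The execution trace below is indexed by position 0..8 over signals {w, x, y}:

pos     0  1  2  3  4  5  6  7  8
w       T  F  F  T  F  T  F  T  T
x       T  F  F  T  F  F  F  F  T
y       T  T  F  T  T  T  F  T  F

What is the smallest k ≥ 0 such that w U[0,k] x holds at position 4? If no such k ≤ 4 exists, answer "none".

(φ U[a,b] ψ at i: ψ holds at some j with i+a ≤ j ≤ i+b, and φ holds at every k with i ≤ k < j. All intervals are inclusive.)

Need earliest j ≥ 4 with x, and w at every k in [4,j-1].
  j=4: rhs fails.
  j=5: rhs fails.
  j=6: rhs fails.
  j=7: rhs fails.
  j=8: rhs holds but lhs fails at k=4.
No witness within the range → none.

none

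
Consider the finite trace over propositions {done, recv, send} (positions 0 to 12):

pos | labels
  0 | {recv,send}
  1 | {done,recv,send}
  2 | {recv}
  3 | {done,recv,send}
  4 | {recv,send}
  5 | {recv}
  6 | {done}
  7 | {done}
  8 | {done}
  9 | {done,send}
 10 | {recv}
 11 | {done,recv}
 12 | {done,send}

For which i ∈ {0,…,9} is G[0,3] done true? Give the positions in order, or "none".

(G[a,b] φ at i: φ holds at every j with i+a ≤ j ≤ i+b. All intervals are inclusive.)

Evaluate at each i in [0,9]:
  i=0: ✗ (fails at j=0)
  i=1: ✗ (fails at j=2)
  i=2: ✗ (fails at j=2)
  i=3: ✗ (fails at j=4)
  i=4: ✗ (fails at j=4)
  i=5: ✗ (fails at j=5)
  i=6: ✓ (all of [6,9])
  i=7: ✗ (fails at j=10)
  i=8: ✗ (fails at j=10)
  i=9: ✗ (fails at j=10)

6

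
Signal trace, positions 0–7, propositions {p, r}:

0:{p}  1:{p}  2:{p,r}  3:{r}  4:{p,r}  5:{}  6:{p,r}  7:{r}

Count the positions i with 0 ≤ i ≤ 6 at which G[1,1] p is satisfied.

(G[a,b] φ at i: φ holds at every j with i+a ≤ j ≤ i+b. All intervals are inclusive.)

Evaluate at each i in [0,6]:
  i=0: ✓ (all of [1,1])
  i=1: ✓ (all of [2,2])
  i=2: ✗ (fails at j=3)
  i=3: ✓ (all of [4,4])
  i=4: ✗ (fails at j=5)
  i=5: ✓ (all of [6,6])
  i=6: ✗ (fails at j=7)
Positions where it holds: {0, 1, 3, 5} → 4.

4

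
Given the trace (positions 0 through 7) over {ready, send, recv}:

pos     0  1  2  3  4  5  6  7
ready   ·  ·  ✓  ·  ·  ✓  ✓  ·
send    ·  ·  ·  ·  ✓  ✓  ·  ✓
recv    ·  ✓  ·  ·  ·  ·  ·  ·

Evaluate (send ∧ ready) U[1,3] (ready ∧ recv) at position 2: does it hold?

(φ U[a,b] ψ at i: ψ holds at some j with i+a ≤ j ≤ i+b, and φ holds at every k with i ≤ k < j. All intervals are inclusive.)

Does not hold

Need some j in [3,5] with (ready ∧ recv), and (send ∧ ready) at every k in [2,j-1].
  j=3: (ready ∧ recv) false.
  j=4: (ready ∧ recv) false.
  j=5: (ready ∧ recv) false.
No j in the window works → until fails.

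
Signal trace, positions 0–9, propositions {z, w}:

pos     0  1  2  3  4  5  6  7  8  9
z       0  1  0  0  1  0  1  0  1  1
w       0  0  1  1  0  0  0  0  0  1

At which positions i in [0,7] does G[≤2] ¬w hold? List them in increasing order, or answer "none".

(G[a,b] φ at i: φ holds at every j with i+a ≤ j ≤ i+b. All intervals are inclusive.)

Evaluate at each i in [0,7]:
  i=0: ✗ (fails at j=2)
  i=1: ✗ (fails at j=2)
  i=2: ✗ (fails at j=2)
  i=3: ✗ (fails at j=3)
  i=4: ✓ (all of [4,6])
  i=5: ✓ (all of [5,7])
  i=6: ✓ (all of [6,8])
  i=7: ✗ (fails at j=9)

4, 5, 6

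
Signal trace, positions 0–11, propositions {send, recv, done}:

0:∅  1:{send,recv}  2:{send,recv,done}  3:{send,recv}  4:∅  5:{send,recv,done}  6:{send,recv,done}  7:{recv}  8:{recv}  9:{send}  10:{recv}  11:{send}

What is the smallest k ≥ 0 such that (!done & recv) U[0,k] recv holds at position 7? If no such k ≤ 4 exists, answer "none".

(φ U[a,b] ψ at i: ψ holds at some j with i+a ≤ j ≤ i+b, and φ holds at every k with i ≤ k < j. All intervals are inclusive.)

Need earliest j ≥ 7 with recv, and (!done & recv) at every k in [7,j-1].
  j=7: rhs holds (empty prefix). k = 0.

0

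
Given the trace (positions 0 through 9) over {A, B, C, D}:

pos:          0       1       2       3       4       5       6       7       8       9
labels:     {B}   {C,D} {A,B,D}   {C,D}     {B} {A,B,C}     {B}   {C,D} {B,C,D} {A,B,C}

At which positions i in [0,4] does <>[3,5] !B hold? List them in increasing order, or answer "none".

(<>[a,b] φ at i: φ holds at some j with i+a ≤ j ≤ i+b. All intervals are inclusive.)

Evaluate at each i in [0,4]:
  i=0: ✓ (witness j=3)
  i=1: ✗ (none in [4,6])
  i=2: ✓ (witness j=7)
  i=3: ✓ (witness j=7)
  i=4: ✓ (witness j=7)

0, 2, 3, 4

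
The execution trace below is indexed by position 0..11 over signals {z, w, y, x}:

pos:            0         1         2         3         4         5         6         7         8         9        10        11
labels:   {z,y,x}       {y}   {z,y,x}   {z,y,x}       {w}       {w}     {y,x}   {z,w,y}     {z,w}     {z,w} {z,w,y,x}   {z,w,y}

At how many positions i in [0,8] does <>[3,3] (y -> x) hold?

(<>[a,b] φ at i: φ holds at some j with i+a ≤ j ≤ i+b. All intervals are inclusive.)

7

Evaluate at each i in [0,8]:
  i=0: ✓ (witness j=3)
  i=1: ✓ (witness j=4)
  i=2: ✓ (witness j=5)
  i=3: ✓ (witness j=6)
  i=4: ✗ (none in [7,7])
  i=5: ✓ (witness j=8)
  i=6: ✓ (witness j=9)
  i=7: ✓ (witness j=10)
  i=8: ✗ (none in [11,11])
Positions where it holds: {0, 1, 2, 3, 5, 6, 7} → 7.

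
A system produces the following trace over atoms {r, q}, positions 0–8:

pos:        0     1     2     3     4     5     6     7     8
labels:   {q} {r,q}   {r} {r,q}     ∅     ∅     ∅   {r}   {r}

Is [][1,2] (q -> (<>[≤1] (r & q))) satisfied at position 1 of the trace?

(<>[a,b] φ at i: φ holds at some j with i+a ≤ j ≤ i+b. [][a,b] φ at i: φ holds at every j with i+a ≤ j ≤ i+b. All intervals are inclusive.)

Holds

Check (q -> (<>[≤1] (r & q))) at every j in [2,3]:
  j=2: antecedent false → ✓
  j=3: antecedent true; consequent holds (witness at 3) → ✓
All positions satisfy it → formula holds.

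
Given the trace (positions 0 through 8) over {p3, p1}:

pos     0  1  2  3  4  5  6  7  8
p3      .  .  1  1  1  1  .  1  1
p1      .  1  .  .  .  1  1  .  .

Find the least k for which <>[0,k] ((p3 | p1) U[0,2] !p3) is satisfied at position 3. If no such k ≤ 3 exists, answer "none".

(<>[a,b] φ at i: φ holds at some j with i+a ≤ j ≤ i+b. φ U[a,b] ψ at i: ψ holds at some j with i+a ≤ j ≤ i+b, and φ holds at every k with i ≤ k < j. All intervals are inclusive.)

1

Scan j = 3,4,… for ((p3 | p1) U[0,2] !p3):
  j=3: fails
  j=4: holds
First hit at j=4, so smallest k = 4-3 = 1.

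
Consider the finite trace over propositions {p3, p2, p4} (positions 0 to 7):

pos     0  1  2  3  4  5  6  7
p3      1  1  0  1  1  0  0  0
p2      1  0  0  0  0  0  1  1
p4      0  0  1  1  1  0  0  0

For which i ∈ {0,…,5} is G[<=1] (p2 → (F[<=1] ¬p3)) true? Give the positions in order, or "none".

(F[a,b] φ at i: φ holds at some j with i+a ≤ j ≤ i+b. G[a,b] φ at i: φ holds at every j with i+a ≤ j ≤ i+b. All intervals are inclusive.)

1, 2, 3, 4, 5

Evaluate at each i in [0,5]:
  i=0: ✗ (fails at j=0)
  i=1: ✓ (all of [1,2])
  i=2: ✓ (all of [2,3])
  i=3: ✓ (all of [3,4])
  i=4: ✓ (all of [4,5])
  i=5: ✓ (all of [5,6])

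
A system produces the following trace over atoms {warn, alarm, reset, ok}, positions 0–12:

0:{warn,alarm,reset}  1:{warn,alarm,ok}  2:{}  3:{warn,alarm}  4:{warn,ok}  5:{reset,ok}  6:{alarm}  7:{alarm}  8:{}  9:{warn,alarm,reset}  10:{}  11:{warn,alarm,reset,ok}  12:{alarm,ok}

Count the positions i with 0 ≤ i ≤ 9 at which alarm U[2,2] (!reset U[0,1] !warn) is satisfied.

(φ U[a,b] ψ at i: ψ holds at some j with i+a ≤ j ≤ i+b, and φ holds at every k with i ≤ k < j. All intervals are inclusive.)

Evaluate at each i in [0,9]:
  i=0: ✓ (rhs at j=2; lhs holds on [0,1])
  i=1: ✗ (no rhs in [3,3])
  i=2: ✗ (lhs fails at k=2 before rhs at j=4)
  i=3: ✗ (lhs fails at k=4 before rhs at j=5)
  i=4: ✗ (lhs fails at k=4 before rhs at j=6)
  i=5: ✗ (lhs fails at k=5 before rhs at j=7)
  i=6: ✓ (rhs at j=8; lhs holds on [6,7])
  i=7: ✗ (no rhs in [9,9])
  i=8: ✗ (lhs fails at k=8 before rhs at j=10)
  i=9: ✗ (no rhs in [11,11])
Positions where it holds: {0, 6} → 2.

2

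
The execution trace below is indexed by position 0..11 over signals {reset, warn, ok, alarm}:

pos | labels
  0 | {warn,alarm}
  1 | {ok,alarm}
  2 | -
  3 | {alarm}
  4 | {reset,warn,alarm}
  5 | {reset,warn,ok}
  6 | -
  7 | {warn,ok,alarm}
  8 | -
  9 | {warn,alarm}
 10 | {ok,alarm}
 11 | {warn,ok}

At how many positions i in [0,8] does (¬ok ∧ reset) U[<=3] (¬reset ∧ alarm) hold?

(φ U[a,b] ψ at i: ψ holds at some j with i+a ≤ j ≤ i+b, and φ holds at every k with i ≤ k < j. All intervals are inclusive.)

4

Evaluate at each i in [0,8]:
  i=0: ✓ (rhs at j=0)
  i=1: ✓ (rhs at j=1)
  i=2: ✗ (lhs fails at k=2 before rhs at j=3)
  i=3: ✓ (rhs at j=3)
  i=4: ✗ (lhs fails at k=5 before rhs at j=7)
  i=5: ✗ (lhs fails at k=5 before rhs at j=7)
  i=6: ✗ (lhs fails at k=6 before rhs at j=7)
  i=7: ✓ (rhs at j=7)
  i=8: ✗ (lhs fails at k=8 before rhs at j=9)
Positions where it holds: {0, 1, 3, 7} → 4.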